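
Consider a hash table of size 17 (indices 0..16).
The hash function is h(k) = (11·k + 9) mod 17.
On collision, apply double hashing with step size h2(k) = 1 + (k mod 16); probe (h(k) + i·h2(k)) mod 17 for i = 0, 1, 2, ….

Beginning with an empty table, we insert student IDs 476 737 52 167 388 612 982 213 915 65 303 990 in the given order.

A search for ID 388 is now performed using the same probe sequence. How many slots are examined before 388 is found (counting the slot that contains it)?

476: h=9 => slot 9
737: h=7 => slot 7
52: h=3 => slot 3
167: h=10 => slot 10
388: h=10, h2=5, probe 10,15 => slot 15
612: h=9, h2=5, probe 9,14 => slot 14
982: h=16 => slot 16
213: h=6 => slot 6
915: h=10, h2=4, probe 10,14,1 => slot 1
65: h=10, h2=2, probe 10,12 => slot 12
303: h=10, h2=16, probe 10,9,8 => slot 8
990: h=2 => slot 2
Table: [∅, 915, 990, 52, ∅, ∅, 213, 737, 303, 476, 167, ∅, 65, ∅, 612, 388, 982]
Lookup 388: h=10, h2=5, probe 10,15 → found at 15.

2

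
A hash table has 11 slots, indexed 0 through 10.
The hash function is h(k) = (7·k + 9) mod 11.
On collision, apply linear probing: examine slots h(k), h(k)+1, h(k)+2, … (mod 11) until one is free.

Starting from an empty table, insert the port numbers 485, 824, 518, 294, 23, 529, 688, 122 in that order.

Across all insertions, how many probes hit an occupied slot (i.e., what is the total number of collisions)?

14

485: h=5 → slot 5
824: h=2 → slot 2
518: h=5, probe 5,6 → slot 6
294: h=10 → slot 10
23: h=5, probe 5,6,7 → slot 7
529: h=5, probe 5,6,7,8 → slot 8
688: h=7, probe 7,8,9 → slot 9
122: h=5, probe 5,6,7,8,9,10,0 → slot 0
Table: [122, -, 824, -, -, 485, 518, 23, 529, 688, 294]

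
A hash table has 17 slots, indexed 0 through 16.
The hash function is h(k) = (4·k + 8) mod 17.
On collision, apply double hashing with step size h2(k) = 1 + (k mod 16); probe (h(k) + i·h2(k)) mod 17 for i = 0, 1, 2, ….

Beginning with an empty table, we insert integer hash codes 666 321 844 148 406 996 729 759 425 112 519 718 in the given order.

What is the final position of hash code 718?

12

666 hashes to 3; slot 3 is free => place at 3.
321 hashes to 0; slot 0 is free => place at 0.
844 hashes to 1; slot 1 is free => place at 1.
148 hashes to 5; slot 5 is free => place at 5.
406 hashes to 0, h2=7; 0 taken => place at 7.
996 hashes to 14; slot 14 is free => place at 14.
729 hashes to 0, h2=10; 0 taken => place at 10.
759 hashes to 1, h2=8; 1 taken => place at 9.
425 hashes to 8; slot 8 is free => place at 8.
112 hashes to 14, h2=1; 14 taken => place at 15.
519 hashes to 10, h2=8; 10,1,9,0,8 taken => place at 16.
718 hashes to 7, h2=15; 7,5,3,1,16,14 taken => place at 12.
Table: [321, 844, -, 666, -, 148, -, 406, 425, 759, 729, -, 718, -, 996, 112, 519]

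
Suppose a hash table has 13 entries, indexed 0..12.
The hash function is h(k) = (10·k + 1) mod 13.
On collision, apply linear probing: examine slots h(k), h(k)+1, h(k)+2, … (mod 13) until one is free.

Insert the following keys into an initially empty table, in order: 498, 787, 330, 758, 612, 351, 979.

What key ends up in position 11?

612

498 hashes to 2; slot 2 is free => place at 2.
787 hashes to 6; slot 6 is free => place at 6.
330 hashes to 12; slot 12 is free => place at 12.
758 hashes to 2; 2 taken => place at 3.
612 hashes to 11; slot 11 is free => place at 11.
351 hashes to 1; slot 1 is free => place at 1.
979 hashes to 2; 2,3 taken => place at 4.
Table: [—, 351, 498, 758, 979, —, 787, —, —, —, —, 612, 330]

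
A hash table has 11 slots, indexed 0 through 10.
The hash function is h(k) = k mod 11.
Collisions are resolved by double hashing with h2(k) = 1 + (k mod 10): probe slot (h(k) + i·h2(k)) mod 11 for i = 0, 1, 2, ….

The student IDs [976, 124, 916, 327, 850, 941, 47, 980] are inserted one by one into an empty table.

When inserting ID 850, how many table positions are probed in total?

2

Insert 976: h=8, slot 8 empty -> index 8.
Insert 124: h=3, slot 3 empty -> index 3.
Insert 916: h=3, h2=7, slot 3 occupied -> index 10.
Insert 327: h=8, h2=8, slot 8 occupied -> index 5.
Insert 850: h=3, h2=1, slot 3 occupied -> index 4.
Insert 941: h=6, slot 6 empty -> index 6.
Insert 47: h=3, h2=8, slot 3 occupied -> index 0.
Insert 980: h=1, slot 1 empty -> index 1.
Table: [47, 980, _, 124, 850, 327, 941, _, 976, _, 916]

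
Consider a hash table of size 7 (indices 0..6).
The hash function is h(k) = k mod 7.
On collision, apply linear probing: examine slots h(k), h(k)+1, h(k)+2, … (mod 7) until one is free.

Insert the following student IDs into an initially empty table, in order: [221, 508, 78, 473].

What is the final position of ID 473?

Insert 221: h=4, slot 4 empty => index 4.
Insert 508: h=4, slot 4 occupied => index 5.
Insert 78: h=1, slot 1 empty => index 1.
Insert 473: h=4, slots 4,5 occupied => index 6.
Table: [_, 78, _, _, 221, 508, 473]

6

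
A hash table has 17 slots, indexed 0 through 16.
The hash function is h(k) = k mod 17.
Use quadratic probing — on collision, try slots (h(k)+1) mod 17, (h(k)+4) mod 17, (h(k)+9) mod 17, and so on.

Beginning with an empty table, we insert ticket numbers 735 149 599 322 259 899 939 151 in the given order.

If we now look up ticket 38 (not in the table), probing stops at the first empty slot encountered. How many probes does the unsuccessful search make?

6

735: h=4 -> slot 4
149: h=13 -> slot 13
599: h=4, probe 4,5 -> slot 5
322: h=16 -> slot 16
259: h=4, probe 4,5,8 -> slot 8
899: h=15 -> slot 15
939: h=4, probe 4,5,8,13,3 -> slot 3
151: h=15, probe 15,16,2 -> slot 2
Table: [., ., 151, 939, 735, 599, ., ., 259, ., ., ., ., 149, ., 899, 322]
Lookup 38: h=4, probe 4,5,8,13,3,12 → slot 12 empty, not found.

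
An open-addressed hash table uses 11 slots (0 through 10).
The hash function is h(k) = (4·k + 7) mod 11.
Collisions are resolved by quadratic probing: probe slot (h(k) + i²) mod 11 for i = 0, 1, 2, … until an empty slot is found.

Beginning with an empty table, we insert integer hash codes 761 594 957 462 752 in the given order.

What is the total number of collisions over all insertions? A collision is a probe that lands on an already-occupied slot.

3

761: h=4 → slot 4
594: h=7 → slot 7
957: h=7, probe 7,8 → slot 8
462: h=7, probe 7,8,0 → slot 0
752: h=1 → slot 1
Table: [462, 752, ∅, ∅, 761, ∅, ∅, 594, 957, ∅, ∅]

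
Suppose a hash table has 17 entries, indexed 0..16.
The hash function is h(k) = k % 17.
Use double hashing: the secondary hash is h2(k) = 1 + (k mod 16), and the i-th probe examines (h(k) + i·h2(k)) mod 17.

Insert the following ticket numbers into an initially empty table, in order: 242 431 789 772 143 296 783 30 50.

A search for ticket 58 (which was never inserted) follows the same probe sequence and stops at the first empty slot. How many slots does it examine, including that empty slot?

5

242 hashes to 4; slot 4 is free → place at 4.
431 hashes to 6; slot 6 is free → place at 6.
789 hashes to 7; slot 7 is free → place at 7.
772 hashes to 7, h2=5; 7 taken → place at 12.
143 hashes to 7, h2=16; 7,6 taken → place at 5.
296 hashes to 7, h2=9; 7 taken → place at 16.
783 hashes to 1; slot 1 is free → place at 1.
30 hashes to 13; slot 13 is free → place at 13.
50 hashes to 16, h2=3; 16 taken → place at 2.
Table: [., 783, 50, ., 242, 143, 431, 789, ., ., ., ., 772, 30, ., ., 296]
Lookup 58: h=7, h2=11, probe 7,1,12,6,0 → slot 0 empty, not found.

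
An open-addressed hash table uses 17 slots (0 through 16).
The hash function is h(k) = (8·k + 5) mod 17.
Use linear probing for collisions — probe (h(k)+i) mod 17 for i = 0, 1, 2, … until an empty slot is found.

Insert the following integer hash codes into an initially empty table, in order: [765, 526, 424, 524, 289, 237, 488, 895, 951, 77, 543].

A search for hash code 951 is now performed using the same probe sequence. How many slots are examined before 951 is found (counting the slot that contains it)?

6

Insert 765: h=5, slot 5 empty => index 5.
Insert 526: h=14, slot 14 empty => index 14.
Insert 424: h=14, slot 14 occupied => index 15.
Insert 524: h=15, slot 15 occupied => index 16.
Insert 289: h=5, slot 5 occupied => index 6.
Insert 237: h=14, slots 14,15,16 occupied => index 0.
Insert 488: h=16, slots 16,0 occupied => index 1.
Insert 895: h=8, slot 8 empty => index 8.
Insert 951: h=14, slots 14,15,16,0,1 occupied => index 2.
Insert 77: h=9, slot 9 empty => index 9.
Insert 543: h=14, slots 14,15,16,0,1,2 occupied => index 3.
Table: [237, 488, 951, 543, _, 765, 289, _, 895, 77, _, _, _, _, 526, 424, 524]
Lookup 951: h=14, probe 14,15,16,0,1,2 → found at 2.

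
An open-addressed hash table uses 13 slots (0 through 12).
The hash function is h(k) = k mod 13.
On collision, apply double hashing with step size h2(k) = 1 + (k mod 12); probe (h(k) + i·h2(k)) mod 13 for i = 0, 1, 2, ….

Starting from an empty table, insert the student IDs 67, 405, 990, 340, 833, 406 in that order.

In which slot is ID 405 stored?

67 hashes to 2; slot 2 is free => place at 2.
405 hashes to 2, h2=10; 2 taken => place at 12.
990 hashes to 2, h2=7; 2 taken => place at 9.
340 hashes to 2, h2=5; 2 taken => place at 7.
833 hashes to 1; slot 1 is free => place at 1.
406 hashes to 3; slot 3 is free => place at 3.
Table: [., 833, 67, 406, ., ., ., 340, ., 990, ., ., 405]

12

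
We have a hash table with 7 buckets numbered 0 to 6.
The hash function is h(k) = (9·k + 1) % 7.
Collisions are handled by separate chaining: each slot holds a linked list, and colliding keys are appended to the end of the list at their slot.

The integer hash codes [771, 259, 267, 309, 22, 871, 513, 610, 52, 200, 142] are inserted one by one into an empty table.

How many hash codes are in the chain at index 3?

5

Insert 771: h=3, bucket 3 empty -> new chain.
Insert 259: h=1, bucket 1 empty -> new chain.
Insert 267: h=3, bucket 3 nonempty -> append to chain.
Insert 309: h=3, bucket 3 nonempty -> append to chain.
Insert 22: h=3, bucket 3 nonempty -> append to chain.
Insert 871: h=0, bucket 0 empty -> new chain.
Insert 513: h=5, bucket 5 empty -> new chain.
Insert 610: h=3, bucket 3 nonempty -> append to chain.
Insert 52: h=0, bucket 0 nonempty -> append to chain.
Insert 200: h=2, bucket 2 empty -> new chain.
Insert 142: h=5, bucket 5 nonempty -> append to chain.
Final buckets:
0: 871 -> 52
1: 259
2: 200
3: 771 -> 267 -> 309 -> 22 -> 610
4: _
5: 513 -> 142
6: _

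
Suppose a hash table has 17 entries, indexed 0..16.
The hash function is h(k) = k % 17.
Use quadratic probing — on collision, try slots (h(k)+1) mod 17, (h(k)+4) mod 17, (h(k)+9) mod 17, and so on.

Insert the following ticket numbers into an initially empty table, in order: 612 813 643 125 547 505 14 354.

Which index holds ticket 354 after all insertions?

612 hashes to 0; slot 0 is free => place at 0.
813 hashes to 14; slot 14 is free => place at 14.
643 hashes to 14; 14 taken => place at 15.
125 hashes to 6; slot 6 is free => place at 6.
547 hashes to 3; slot 3 is free => place at 3.
505 hashes to 12; slot 12 is free => place at 12.
14 hashes to 14; 14,15 taken => place at 1.
354 hashes to 14; 14,15,1,6 taken => place at 13.
Table: [612, 14, _, 547, _, _, 125, _, _, _, _, _, 505, 354, 813, 643, _]

13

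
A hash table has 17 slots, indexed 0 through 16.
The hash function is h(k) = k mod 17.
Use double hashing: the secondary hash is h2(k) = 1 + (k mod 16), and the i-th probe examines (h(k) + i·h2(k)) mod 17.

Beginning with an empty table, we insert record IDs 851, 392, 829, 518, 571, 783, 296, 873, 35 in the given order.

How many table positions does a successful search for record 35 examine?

Insert 851: h=1, slot 1 empty => index 1.
Insert 392: h=1, h2=9, slot 1 occupied => index 10.
Insert 829: h=13, slot 13 empty => index 13.
Insert 518: h=8, slot 8 empty => index 8.
Insert 571: h=10, h2=12, slot 10 occupied => index 5.
Insert 783: h=1, h2=16, slot 1 occupied => index 0.
Insert 296: h=7, slot 7 empty => index 7.
Insert 873: h=6, slot 6 empty => index 6.
Insert 35: h=1, h2=4, slots 1,5 occupied => index 9.
Table: [783, 851, -, -, -, 571, 873, 296, 518, 35, 392, -, -, 829, -, -, -]
Lookup 35: h=1, h2=4, probe 1,5,9 → found at 9.

3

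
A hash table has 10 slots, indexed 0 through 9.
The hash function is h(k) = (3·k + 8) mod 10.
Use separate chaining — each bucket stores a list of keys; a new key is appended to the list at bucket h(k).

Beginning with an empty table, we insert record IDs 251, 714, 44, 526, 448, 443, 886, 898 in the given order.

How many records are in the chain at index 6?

251 -> bucket 1
714 -> bucket 0
44 -> bucket 0 (collision)
526 -> bucket 6
448 -> bucket 2
443 -> bucket 7
886 -> bucket 6 (collision)
898 -> bucket 2 (collision)
Final buckets:
0: 714 -> 44
1: 251
2: 448 -> 898
3: _
4: _
5: _
6: 526 -> 886
7: 443
8: _
9: _

2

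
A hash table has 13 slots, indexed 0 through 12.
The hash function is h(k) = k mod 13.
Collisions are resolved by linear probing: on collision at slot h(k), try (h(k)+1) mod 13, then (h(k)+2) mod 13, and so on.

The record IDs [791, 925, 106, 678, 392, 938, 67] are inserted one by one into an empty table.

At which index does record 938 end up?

6

791: h=11 -> slot 11
925: h=2 -> slot 2
106: h=2, probe 2,3 -> slot 3
678: h=2, probe 2,3,4 -> slot 4
392: h=2, probe 2,3,4,5 -> slot 5
938: h=2, probe 2,3,4,5,6 -> slot 6
67: h=2, probe 2,3,4,5,6,7 -> slot 7
Table: [—, —, 925, 106, 678, 392, 938, 67, —, —, —, 791, —]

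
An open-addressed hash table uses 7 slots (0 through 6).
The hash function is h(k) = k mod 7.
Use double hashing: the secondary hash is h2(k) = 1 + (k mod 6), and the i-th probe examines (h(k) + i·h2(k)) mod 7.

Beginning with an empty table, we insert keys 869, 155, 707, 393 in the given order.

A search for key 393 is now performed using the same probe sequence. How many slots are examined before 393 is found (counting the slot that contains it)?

Insert 869: h=1, slot 1 empty => index 1.
Insert 155: h=1, h2=6, slot 1 occupied => index 0.
Insert 707: h=0, h2=6, slot 0 occupied => index 6.
Insert 393: h=1, h2=4, slot 1 occupied => index 5.
Table: [155, 869, _, _, _, 393, 707]
Lookup 393: h=1, h2=4, probe 1,5 → found at 5.

2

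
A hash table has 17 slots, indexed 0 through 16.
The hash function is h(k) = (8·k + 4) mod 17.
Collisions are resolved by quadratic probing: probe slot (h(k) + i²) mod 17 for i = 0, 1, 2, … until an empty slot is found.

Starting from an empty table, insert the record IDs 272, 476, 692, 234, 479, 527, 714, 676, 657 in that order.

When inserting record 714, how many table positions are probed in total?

4

272 hashes to 4; slot 4 is free → place at 4.
476 hashes to 4; 4 taken → place at 5.
692 hashes to 15; slot 15 is free → place at 15.
234 hashes to 6; slot 6 is free → place at 6.
479 hashes to 11; slot 11 is free → place at 11.
527 hashes to 4; 4,5 taken → place at 8.
714 hashes to 4; 4,5,8 taken → place at 13.
676 hashes to 6; 6 taken → place at 7.
657 hashes to 7; 7,8,11 taken → place at 16.
Table: [—, —, —, —, 272, 476, 234, 676, 527, —, —, 479, —, 714, —, 692, 657]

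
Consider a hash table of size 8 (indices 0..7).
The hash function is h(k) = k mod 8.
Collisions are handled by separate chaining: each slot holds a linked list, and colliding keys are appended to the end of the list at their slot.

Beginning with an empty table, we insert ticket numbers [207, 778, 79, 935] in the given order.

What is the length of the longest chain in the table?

3

Insert 207: h=7, bucket 7 empty -> new chain.
Insert 778: h=2, bucket 2 empty -> new chain.
Insert 79: h=7, bucket 7 nonempty -> append to chain.
Insert 935: h=7, bucket 7 nonempty -> append to chain.
Final buckets:
0: —
1: —
2: 778
3: —
4: —
5: —
6: —
7: 207 -> 79 -> 935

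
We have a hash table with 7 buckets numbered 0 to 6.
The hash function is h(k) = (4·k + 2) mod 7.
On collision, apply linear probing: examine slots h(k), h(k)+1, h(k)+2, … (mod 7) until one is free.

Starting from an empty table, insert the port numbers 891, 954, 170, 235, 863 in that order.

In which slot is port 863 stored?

0

891 hashes to 3; slot 3 is free -> place at 3.
954 hashes to 3; 3 taken -> place at 4.
170 hashes to 3; 3,4 taken -> place at 5.
235 hashes to 4; 4,5 taken -> place at 6.
863 hashes to 3; 3,4,5,6 taken -> place at 0.
Table: [863, ., ., 891, 954, 170, 235]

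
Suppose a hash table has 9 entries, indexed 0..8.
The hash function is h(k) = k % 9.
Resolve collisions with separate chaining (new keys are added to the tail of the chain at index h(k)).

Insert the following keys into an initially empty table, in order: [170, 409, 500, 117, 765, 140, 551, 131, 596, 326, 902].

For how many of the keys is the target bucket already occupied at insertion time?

Insert 170: h=8, bucket 8 empty -> new chain.
Insert 409: h=4, bucket 4 empty -> new chain.
Insert 500: h=5, bucket 5 empty -> new chain.
Insert 117: h=0, bucket 0 empty -> new chain.
Insert 765: h=0, bucket 0 nonempty -> append to chain.
Insert 140: h=5, bucket 5 nonempty -> append to chain.
Insert 551: h=2, bucket 2 empty -> new chain.
Insert 131: h=5, bucket 5 nonempty -> append to chain.
Insert 596: h=2, bucket 2 nonempty -> append to chain.
Insert 326: h=2, bucket 2 nonempty -> append to chain.
Insert 902: h=2, bucket 2 nonempty -> append to chain.
Final buckets:
0: 117 -> 765
1: —
2: 551 -> 596 -> 326 -> 902
3: —
4: 409
5: 500 -> 140 -> 131
6: —
7: —
8: 170

6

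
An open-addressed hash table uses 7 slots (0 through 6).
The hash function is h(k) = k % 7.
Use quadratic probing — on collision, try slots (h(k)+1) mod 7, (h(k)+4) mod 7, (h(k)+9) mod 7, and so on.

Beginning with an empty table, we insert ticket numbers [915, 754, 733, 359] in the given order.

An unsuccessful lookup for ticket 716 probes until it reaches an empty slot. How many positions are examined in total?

4

Insert 915: h=5, slot 5 empty -> index 5.
Insert 754: h=5, slot 5 occupied -> index 6.
Insert 733: h=5, slots 5,6 occupied -> index 2.
Insert 359: h=2, slot 2 occupied -> index 3.
Table: [∅, ∅, 733, 359, ∅, 915, 754]
Lookup 716: h=2, probe 2,3,6,4 → slot 4 empty, not found.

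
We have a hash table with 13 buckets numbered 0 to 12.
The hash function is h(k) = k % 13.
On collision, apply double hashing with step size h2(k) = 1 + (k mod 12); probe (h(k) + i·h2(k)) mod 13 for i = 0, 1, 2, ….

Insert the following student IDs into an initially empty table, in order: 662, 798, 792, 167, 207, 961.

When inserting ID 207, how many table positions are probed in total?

2

662: h=12 => slot 12
798: h=5 => slot 5
792: h=12, h2=1, probe 12,0 => slot 0
167: h=11 => slot 11
207: h=12, h2=4, probe 12,3 => slot 3
961: h=12, h2=2, probe 12,1 => slot 1
Table: [792, 961, —, 207, —, 798, —, —, —, —, —, 167, 662]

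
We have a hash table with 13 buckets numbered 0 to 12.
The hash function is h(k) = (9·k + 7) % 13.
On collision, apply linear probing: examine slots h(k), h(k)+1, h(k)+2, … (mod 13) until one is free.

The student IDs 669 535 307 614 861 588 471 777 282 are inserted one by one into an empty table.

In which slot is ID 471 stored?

669 hashes to 9; slot 9 is free -> place at 9.
535 hashes to 12; slot 12 is free -> place at 12.
307 hashes to 1; slot 1 is free -> place at 1.
614 hashes to 8; slot 8 is free -> place at 8.
861 hashes to 8; 8,9 taken -> place at 10.
588 hashes to 8; 8,9,10 taken -> place at 11.
471 hashes to 8; 8,9,10,11,12 taken -> place at 0.
777 hashes to 6; slot 6 is free -> place at 6.
282 hashes to 10; 10,11,12,0,1 taken -> place at 2.
Table: [471, 307, 282, ∅, ∅, ∅, 777, ∅, 614, 669, 861, 588, 535]

0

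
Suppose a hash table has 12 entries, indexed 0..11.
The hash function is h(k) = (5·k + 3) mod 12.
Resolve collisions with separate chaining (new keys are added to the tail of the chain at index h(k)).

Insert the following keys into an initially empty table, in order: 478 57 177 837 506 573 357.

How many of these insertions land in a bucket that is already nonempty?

478 → bucket 5
57 → bucket 0
177 → bucket 0 (collision)
837 → bucket 0 (collision)
506 → bucket 1
573 → bucket 0 (collision)
357 → bucket 0 (collision)
Final buckets:
0: 57 -> 177 -> 837 -> 573 -> 357
1: 506
2: ∅
3: ∅
4: ∅
5: 478
6: ∅
7: ∅
8: ∅
9: ∅
10: ∅
11: ∅

4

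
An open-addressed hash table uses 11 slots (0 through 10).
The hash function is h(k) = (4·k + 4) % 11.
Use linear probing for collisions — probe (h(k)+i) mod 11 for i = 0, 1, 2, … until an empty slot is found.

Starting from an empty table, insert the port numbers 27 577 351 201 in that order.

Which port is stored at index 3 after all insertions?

Insert 27: h=2, slot 2 empty => index 2.
Insert 577: h=2, slot 2 occupied => index 3.
Insert 351: h=0, slot 0 empty => index 0.
Insert 201: h=5, slot 5 empty => index 5.
Table: [351, -, 27, 577, -, 201, -, -, -, -, -]

577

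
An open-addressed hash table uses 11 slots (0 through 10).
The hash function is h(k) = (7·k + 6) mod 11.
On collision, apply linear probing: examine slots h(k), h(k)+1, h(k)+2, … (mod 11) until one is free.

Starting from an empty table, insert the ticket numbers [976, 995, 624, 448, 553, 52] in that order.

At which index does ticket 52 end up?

0

976: h=7 => slot 7
995: h=8 => slot 8
624: h=7, probe 7,8,9 => slot 9
448: h=7, probe 7,8,9,10 => slot 10
553: h=5 => slot 5
52: h=7, probe 7,8,9,10,0 => slot 0
Table: [52, —, —, —, —, 553, —, 976, 995, 624, 448]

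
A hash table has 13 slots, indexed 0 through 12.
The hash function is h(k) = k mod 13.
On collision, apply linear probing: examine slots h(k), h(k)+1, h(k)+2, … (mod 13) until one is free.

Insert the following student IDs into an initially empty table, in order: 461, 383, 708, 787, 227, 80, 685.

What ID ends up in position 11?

461: h=6 => slot 6
383: h=6, probe 6,7 => slot 7
708: h=6, probe 6,7,8 => slot 8
787: h=7, probe 7,8,9 => slot 9
227: h=6, probe 6,7,8,9,10 => slot 10
80: h=2 => slot 2
685: h=9, probe 9,10,11 => slot 11
Table: [_, _, 80, _, _, _, 461, 383, 708, 787, 227, 685, _]

685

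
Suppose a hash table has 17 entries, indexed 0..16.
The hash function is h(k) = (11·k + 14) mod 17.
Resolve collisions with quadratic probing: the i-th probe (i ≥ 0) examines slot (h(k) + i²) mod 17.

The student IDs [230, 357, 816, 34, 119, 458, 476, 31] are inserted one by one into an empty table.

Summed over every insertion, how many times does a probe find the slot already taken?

Insert 230: h=11, slot 11 empty → index 11.
Insert 357: h=14, slot 14 empty → index 14.
Insert 816: h=14, slot 14 occupied → index 15.
Insert 34: h=14, slots 14,15 occupied → index 1.
Insert 119: h=14, slots 14,15,1 occupied → index 6.
Insert 458: h=3, slot 3 empty → index 3.
Insert 476: h=14, slots 14,15,1,6 occupied → index 13.
Insert 31: h=15, slot 15 occupied → index 16.
Table: [_, 34, _, 458, _, _, 119, _, _, _, _, 230, _, 476, 357, 816, 31]

11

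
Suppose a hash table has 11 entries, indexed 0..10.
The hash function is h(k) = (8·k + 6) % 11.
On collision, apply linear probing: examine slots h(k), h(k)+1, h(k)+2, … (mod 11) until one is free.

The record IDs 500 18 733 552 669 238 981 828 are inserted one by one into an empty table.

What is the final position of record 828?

10

Insert 500: h=2, slot 2 empty => index 2.
Insert 18: h=7, slot 7 empty => index 7.
Insert 733: h=7, slot 7 occupied => index 8.
Insert 552: h=0, slot 0 empty => index 0.
Insert 669: h=1, slot 1 empty => index 1.
Insert 238: h=7, slots 7,8 occupied => index 9.
Insert 981: h=0, slots 0,1,2 occupied => index 3.
Insert 828: h=8, slots 8,9 occupied => index 10.
Table: [552, 669, 500, 981, -, -, -, 18, 733, 238, 828]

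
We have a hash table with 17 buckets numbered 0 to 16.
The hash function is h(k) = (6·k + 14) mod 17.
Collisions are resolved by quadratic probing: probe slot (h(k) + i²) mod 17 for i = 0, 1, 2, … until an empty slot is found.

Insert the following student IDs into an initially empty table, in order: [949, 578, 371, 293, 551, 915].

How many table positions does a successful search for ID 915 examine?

949: h=13 → slot 13
578: h=14 → slot 14
371: h=13, probe 13,14,0 → slot 0
293: h=4 → slot 4
551: h=5 → slot 5
915: h=13, probe 13,14,0,5,12 → slot 12
Table: [371, —, —, —, 293, 551, —, —, —, —, —, —, 915, 949, 578, —, —]
Lookup 915: h=13, probe 13,14,0,5,12 → found at 12.

5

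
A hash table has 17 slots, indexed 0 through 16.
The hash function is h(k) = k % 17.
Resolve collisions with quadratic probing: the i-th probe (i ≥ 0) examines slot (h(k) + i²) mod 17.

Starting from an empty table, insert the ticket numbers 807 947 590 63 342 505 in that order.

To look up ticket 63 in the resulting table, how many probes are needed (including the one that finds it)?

Insert 807: h=8, slot 8 empty => index 8.
Insert 947: h=12, slot 12 empty => index 12.
Insert 590: h=12, slot 12 occupied => index 13.
Insert 63: h=12, slots 12,13 occupied => index 16.
Insert 342: h=2, slot 2 empty => index 2.
Insert 505: h=12, slots 12,13,16 occupied => index 4.
Table: [∅, ∅, 342, ∅, 505, ∅, ∅, ∅, 807, ∅, ∅, ∅, 947, 590, ∅, ∅, 63]
Lookup 63: h=12, probe 12,13,16 → found at 16.

3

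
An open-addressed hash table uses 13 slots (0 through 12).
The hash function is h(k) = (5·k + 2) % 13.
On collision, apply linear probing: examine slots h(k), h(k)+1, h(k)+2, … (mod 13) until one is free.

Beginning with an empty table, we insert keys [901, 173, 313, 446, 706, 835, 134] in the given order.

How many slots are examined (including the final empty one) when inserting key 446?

Insert 901: h=9, slot 9 empty => index 9.
Insert 173: h=9, slot 9 occupied => index 10.
Insert 313: h=7, slot 7 empty => index 7.
Insert 446: h=9, slots 9,10 occupied => index 11.
Insert 706: h=9, slots 9,10,11 occupied => index 12.
Insert 835: h=4, slot 4 empty => index 4.
Insert 134: h=9, slots 9,10,11,12 occupied => index 0.
Table: [134, ∅, ∅, ∅, 835, ∅, ∅, 313, ∅, 901, 173, 446, 706]

3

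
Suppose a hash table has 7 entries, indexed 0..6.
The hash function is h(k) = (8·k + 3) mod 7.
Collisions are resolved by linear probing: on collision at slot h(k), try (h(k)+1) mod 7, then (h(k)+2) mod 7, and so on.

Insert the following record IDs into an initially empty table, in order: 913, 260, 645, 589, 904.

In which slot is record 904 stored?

1

913 hashes to 6; slot 6 is free → place at 6.
260 hashes to 4; slot 4 is free → place at 4.
645 hashes to 4; 4 taken → place at 5.
589 hashes to 4; 4,5,6 taken → place at 0.
904 hashes to 4; 4,5,6,0 taken → place at 1.
Table: [589, 904, ., ., 260, 645, 913]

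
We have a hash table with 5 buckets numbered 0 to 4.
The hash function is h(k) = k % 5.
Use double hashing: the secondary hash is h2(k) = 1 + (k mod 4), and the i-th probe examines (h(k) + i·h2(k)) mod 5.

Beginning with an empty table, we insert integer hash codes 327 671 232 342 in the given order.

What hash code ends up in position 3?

327: h=2 -> slot 2
671: h=1 -> slot 1
232: h=2, h2=1, probe 2,3 -> slot 3
342: h=2, h2=3, probe 2,0 -> slot 0
Table: [342, 671, 327, 232, -]

232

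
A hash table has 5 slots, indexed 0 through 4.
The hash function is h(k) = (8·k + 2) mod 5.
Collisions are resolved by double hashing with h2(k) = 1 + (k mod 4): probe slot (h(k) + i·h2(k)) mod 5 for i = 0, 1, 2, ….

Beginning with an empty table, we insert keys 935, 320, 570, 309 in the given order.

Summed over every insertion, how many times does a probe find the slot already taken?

2

935: h=2 => slot 2
320: h=2, h2=1, probe 2,3 => slot 3
570: h=2, h2=3, probe 2,0 => slot 0
309: h=4 => slot 4
Table: [570, —, 935, 320, 309]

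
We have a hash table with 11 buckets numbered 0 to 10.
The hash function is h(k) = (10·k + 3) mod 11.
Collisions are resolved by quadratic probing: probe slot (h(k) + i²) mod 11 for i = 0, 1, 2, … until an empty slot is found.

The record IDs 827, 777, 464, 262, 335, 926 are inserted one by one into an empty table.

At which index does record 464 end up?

827 hashes to 1; slot 1 is free => place at 1.
777 hashes to 7; slot 7 is free => place at 7.
464 hashes to 1; 1 taken => place at 2.
262 hashes to 5; slot 5 is free => place at 5.
335 hashes to 9; slot 9 is free => place at 9.
926 hashes to 1; 1,2,5 taken => place at 10.
Table: [—, 827, 464, —, —, 262, —, 777, —, 335, 926]

2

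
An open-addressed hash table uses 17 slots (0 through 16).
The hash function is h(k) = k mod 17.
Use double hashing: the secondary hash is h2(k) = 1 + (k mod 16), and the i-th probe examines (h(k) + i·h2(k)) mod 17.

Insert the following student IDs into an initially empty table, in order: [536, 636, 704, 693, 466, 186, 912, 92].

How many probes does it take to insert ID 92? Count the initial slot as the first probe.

536 hashes to 9; slot 9 is free -> place at 9.
636 hashes to 7; slot 7 is free -> place at 7.
704 hashes to 7, h2=1; 7 taken -> place at 8.
693 hashes to 13; slot 13 is free -> place at 13.
466 hashes to 7, h2=3; 7 taken -> place at 10.
186 hashes to 16; slot 16 is free -> place at 16.
912 hashes to 11; slot 11 is free -> place at 11.
92 hashes to 7, h2=13; 7 taken -> place at 3.
Table: [∅, ∅, ∅, 92, ∅, ∅, ∅, 636, 704, 536, 466, 912, ∅, 693, ∅, ∅, 186]

2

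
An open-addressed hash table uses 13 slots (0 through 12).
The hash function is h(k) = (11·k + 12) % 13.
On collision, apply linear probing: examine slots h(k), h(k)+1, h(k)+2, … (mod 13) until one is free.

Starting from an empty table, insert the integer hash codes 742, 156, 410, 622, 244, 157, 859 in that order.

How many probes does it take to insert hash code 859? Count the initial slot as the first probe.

742: h=10 → slot 10
156: h=12 → slot 12
410: h=11 → slot 11
622: h=3 → slot 3
244: h=5 → slot 5
157: h=10, probe 10,11,12,0 → slot 0
859: h=10, probe 10,11,12,0,1 → slot 1
Table: [157, 859, -, 622, -, 244, -, -, -, -, 742, 410, 156]

5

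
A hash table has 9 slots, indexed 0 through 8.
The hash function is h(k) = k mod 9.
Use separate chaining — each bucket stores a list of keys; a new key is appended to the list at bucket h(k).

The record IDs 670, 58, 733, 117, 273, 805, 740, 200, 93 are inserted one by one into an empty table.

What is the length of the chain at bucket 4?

Insert 670: h=4, bucket 4 empty -> new chain.
Insert 58: h=4, bucket 4 nonempty -> append to chain.
Insert 733: h=4, bucket 4 nonempty -> append to chain.
Insert 117: h=0, bucket 0 empty -> new chain.
Insert 273: h=3, bucket 3 empty -> new chain.
Insert 805: h=4, bucket 4 nonempty -> append to chain.
Insert 740: h=2, bucket 2 empty -> new chain.
Insert 200: h=2, bucket 2 nonempty -> append to chain.
Insert 93: h=3, bucket 3 nonempty -> append to chain.
Final buckets:
0: 117
1: _
2: 740 -> 200
3: 273 -> 93
4: 670 -> 58 -> 733 -> 805
5: _
6: _
7: _
8: _

4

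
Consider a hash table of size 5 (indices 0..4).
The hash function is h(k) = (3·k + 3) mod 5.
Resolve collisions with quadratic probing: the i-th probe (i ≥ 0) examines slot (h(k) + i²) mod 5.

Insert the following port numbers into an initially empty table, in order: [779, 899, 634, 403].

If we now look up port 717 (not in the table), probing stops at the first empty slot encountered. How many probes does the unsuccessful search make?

Insert 779: h=0, slot 0 empty → index 0.
Insert 899: h=0, slot 0 occupied → index 1.
Insert 634: h=0, slots 0,1 occupied → index 4.
Insert 403: h=2, slot 2 empty → index 2.
Table: [779, 899, 403, ∅, 634]
Lookup 717: h=4, probe 4,0,3 → slot 3 empty, not found.

3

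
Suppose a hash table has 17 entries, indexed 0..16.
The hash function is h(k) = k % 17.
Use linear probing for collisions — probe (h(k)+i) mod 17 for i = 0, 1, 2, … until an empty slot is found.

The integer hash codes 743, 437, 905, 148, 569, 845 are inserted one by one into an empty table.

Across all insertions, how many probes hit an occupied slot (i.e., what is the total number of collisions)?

6

Insert 743: h=12, slot 12 empty → index 12.
Insert 437: h=12, slot 12 occupied → index 13.
Insert 905: h=4, slot 4 empty → index 4.
Insert 148: h=12, slots 12,13 occupied → index 14.
Insert 569: h=8, slot 8 empty → index 8.
Insert 845: h=12, slots 12,13,14 occupied → index 15.
Table: [—, —, —, —, 905, —, —, —, 569, —, —, —, 743, 437, 148, 845, —]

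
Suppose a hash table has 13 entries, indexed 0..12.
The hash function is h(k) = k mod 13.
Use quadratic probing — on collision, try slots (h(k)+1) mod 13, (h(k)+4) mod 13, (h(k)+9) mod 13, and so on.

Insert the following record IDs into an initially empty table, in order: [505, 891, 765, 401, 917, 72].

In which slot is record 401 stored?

2

505 hashes to 11; slot 11 is free → place at 11.
891 hashes to 7; slot 7 is free → place at 7.
765 hashes to 11; 11 taken → place at 12.
401 hashes to 11; 11,12 taken → place at 2.
917 hashes to 7; 7 taken → place at 8.
72 hashes to 7; 7,8,11 taken → place at 3.
Table: [—, —, 401, 72, —, —, —, 891, 917, —, —, 505, 765]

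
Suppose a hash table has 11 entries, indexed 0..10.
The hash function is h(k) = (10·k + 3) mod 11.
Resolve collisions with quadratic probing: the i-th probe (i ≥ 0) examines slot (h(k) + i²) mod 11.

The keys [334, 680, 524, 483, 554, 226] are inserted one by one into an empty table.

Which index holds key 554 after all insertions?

Insert 334: h=10, slot 10 empty => index 10.
Insert 680: h=5, slot 5 empty => index 5.
Insert 524: h=7, slot 7 empty => index 7.
Insert 483: h=4, slot 4 empty => index 4.
Insert 554: h=10, slot 10 occupied => index 0.
Insert 226: h=8, slot 8 empty => index 8.
Table: [554, ∅, ∅, ∅, 483, 680, ∅, 524, 226, ∅, 334]

0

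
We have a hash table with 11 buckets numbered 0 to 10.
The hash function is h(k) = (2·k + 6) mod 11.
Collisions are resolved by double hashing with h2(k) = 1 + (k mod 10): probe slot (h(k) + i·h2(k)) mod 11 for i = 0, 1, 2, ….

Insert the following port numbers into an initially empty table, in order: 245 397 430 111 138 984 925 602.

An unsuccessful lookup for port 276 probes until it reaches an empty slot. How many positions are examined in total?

2

Insert 245: h=1, slot 1 empty -> index 1.
Insert 397: h=8, slot 8 empty -> index 8.
Insert 430: h=8, h2=1, slot 8 occupied -> index 9.
Insert 111: h=8, h2=2, slot 8 occupied -> index 10.
Insert 138: h=7, slot 7 empty -> index 7.
Insert 984: h=5, slot 5 empty -> index 5.
Insert 925: h=8, h2=6, slot 8 occupied -> index 3.
Insert 602: h=0, slot 0 empty -> index 0.
Table: [602, 245, —, 925, —, 984, —, 138, 397, 430, 111]
Lookup 276: h=8, h2=7, probe 8,4 → slot 4 empty, not found.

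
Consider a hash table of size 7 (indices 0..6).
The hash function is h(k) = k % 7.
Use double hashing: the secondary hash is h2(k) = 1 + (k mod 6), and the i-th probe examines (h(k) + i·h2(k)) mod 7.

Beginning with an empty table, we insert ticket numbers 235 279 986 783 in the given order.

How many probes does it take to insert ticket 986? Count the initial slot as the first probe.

2

235 hashes to 4; slot 4 is free => place at 4.
279 hashes to 6; slot 6 is free => place at 6.
986 hashes to 6, h2=3; 6 taken => place at 2.
783 hashes to 6, h2=4; 6 taken => place at 3.
Table: [-, -, 986, 783, 235, -, 279]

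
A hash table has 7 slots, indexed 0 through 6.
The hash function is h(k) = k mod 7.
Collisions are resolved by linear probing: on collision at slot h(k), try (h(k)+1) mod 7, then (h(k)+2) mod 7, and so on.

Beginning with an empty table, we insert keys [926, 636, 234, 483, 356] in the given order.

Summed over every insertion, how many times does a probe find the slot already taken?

2

926: h=2 => slot 2
636: h=6 => slot 6
234: h=3 => slot 3
483: h=0 => slot 0
356: h=6, probe 6,0,1 => slot 1
Table: [483, 356, 926, 234, _, _, 636]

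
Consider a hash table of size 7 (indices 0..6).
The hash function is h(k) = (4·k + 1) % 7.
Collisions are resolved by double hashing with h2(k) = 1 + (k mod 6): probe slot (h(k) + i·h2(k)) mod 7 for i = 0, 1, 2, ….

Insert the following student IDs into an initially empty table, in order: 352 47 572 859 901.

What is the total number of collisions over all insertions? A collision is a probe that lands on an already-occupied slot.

352: h=2 => slot 2
47: h=0 => slot 0
572: h=0, h2=3, probe 0,3 => slot 3
859: h=0, h2=2, probe 0,2,4 => slot 4
901: h=0, h2=2, probe 0,2,4,6 => slot 6
Table: [47, ∅, 352, 572, 859, ∅, 901]

6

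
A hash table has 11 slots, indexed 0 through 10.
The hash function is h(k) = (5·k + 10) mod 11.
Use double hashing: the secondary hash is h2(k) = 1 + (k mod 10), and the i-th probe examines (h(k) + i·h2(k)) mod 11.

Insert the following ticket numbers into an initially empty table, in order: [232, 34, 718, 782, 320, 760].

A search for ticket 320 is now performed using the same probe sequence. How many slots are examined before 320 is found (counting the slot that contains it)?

232 hashes to 4; slot 4 is free -> place at 4.
34 hashes to 4, h2=5; 4 taken -> place at 9.
718 hashes to 3; slot 3 is free -> place at 3.
782 hashes to 4, h2=3; 4 taken -> place at 7.
320 hashes to 4, h2=1; 4 taken -> place at 5.
760 hashes to 4, h2=1; 4,5 taken -> place at 6.
Table: [., ., ., 718, 232, 320, 760, 782, ., 34, .]
Lookup 320: h=4, h2=1, probe 4,5 → found at 5.

2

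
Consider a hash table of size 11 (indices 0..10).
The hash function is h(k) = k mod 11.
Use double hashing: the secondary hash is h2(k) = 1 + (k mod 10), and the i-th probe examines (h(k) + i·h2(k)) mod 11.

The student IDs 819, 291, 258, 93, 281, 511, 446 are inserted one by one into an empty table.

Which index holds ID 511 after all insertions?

0

Insert 819: h=5, slot 5 empty → index 5.
Insert 291: h=5, h2=2, slot 5 occupied → index 7.
Insert 258: h=5, h2=9, slot 5 occupied → index 3.
Insert 93: h=5, h2=4, slot 5 occupied → index 9.
Insert 281: h=6, slot 6 empty → index 6.
Insert 511: h=5, h2=2, slots 5,7,9 occupied → index 0.
Insert 446: h=6, h2=7, slot 6 occupied → index 2.
Table: [511, ., 446, 258, ., 819, 281, 291, ., 93, .]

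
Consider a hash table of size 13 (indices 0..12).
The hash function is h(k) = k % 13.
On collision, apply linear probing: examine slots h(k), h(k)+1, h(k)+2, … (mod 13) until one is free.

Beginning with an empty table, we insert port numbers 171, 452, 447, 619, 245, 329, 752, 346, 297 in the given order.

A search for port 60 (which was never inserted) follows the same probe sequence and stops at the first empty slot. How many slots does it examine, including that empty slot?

7

171 hashes to 2; slot 2 is free => place at 2.
452 hashes to 10; slot 10 is free => place at 10.
447 hashes to 5; slot 5 is free => place at 5.
619 hashes to 8; slot 8 is free => place at 8.
245 hashes to 11; slot 11 is free => place at 11.
329 hashes to 4; slot 4 is free => place at 4.
752 hashes to 11; 11 taken => place at 12.
346 hashes to 8; 8 taken => place at 9.
297 hashes to 11; 11,12 taken => place at 0.
Table: [297, ., 171, ., 329, 447, ., ., 619, 346, 452, 245, 752]
Lookup 60: h=8, probe 8,9,10,11,12,0,1 → slot 1 empty, not found.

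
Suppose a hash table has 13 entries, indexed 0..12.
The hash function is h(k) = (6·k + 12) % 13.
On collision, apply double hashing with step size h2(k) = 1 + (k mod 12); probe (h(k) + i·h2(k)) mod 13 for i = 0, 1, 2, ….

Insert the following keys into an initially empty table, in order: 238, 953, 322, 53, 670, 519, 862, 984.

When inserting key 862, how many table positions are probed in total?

2

238 hashes to 10; slot 10 is free => place at 10.
953 hashes to 10, h2=6; 10 taken => place at 3.
322 hashes to 7; slot 7 is free => place at 7.
53 hashes to 5; slot 5 is free => place at 5.
670 hashes to 2; slot 2 is free => place at 2.
519 hashes to 6; slot 6 is free => place at 6.
862 hashes to 10, h2=11; 10 taken => place at 8.
984 hashes to 1; slot 1 is free => place at 1.
Table: [_, 984, 670, 953, _, 53, 519, 322, 862, _, 238, _, _]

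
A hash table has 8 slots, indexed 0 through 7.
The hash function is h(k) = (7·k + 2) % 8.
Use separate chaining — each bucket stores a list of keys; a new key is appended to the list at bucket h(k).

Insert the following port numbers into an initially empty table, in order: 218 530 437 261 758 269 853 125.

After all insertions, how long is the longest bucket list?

218 -> bucket 0
530 -> bucket 0 (collision)
437 -> bucket 5
261 -> bucket 5 (collision)
758 -> bucket 4
269 -> bucket 5 (collision)
853 -> bucket 5 (collision)
125 -> bucket 5 (collision)
Final buckets:
0: 218 -> 530
1: —
2: —
3: —
4: 758
5: 437 -> 261 -> 269 -> 853 -> 125
6: —
7: —

5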